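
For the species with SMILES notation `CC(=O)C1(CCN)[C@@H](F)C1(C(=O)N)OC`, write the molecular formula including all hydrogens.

Heavy atoms from the SMILES: 9 C, 1 F, 2 N, 3 O.
Implicit hydrogens by atom environment:
  4 × C: no H
  3 × O: no H
  2 × C: 3 H each → 6
  2 × C: 2 H each → 4
  2 × N: 2 H each → 4
  1 × C: 1 H
  1 × F: no H
  Total hydrogens = 15.
Molecular formula: C9H15FN2O3

C9H15FN2O3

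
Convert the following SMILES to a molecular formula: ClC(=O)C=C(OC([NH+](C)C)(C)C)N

Heavy atoms from the SMILES: 8 C, 1 Cl, 2 N, 2 O.
Implicit hydrogens by atom environment:
  4 × C: 3 H each → 12
  3 × C: no H
  2 × O: no H
  1 × C: 1 H
  1 × Cl: no H
  1 × N: 2 H
  1 × N (charge +1): 1 H
  Total hydrogens = 16.
Net charge +1.
Molecular formula: C8H16ClN2O2+

C8H16ClN2O2+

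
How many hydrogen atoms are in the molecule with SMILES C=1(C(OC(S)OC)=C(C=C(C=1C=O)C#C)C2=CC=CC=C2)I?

Hydrogens are implicit in SMILES; fill each atom to its normal valence:
  6 × C (aromatic): 1 H each → 6
  6 × C (aromatic): no H
  3 × C: 1 H each → 3
  3 × O: no H
  1 × C: 3 H
  1 × C: no H
  1 × I: no H
  1 × S: 1 H
  Total hydrogens = 13.

13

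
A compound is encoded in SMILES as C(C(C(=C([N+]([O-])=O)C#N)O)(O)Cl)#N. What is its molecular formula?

Heavy atoms from the SMILES: 5 C, 1 Cl, 3 N, 4 O.
Implicit hydrogens by atom environment:
  5 × C: no H
  2 × N: no H
  2 × O: 1 H each → 2
  1 × Cl: no H
  1 × N (charge +1): no H
  1 × O: no H
  1 × O (charge -1): no H
  Total hydrogens = 2.
Molecular formula: C5H2ClN3O4

C5H2ClN3O4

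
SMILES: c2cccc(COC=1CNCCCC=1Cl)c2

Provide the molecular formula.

C13H16ClNO

Heavy atoms from the SMILES: 13 C, 1 Cl, 1 N, 1 O.
Implicit hydrogens by atom environment:
  5 × C: 2 H each → 10
  5 × C (aromatic): 1 H each → 5
  2 × C: no H
  1 × C (aromatic): no H
  1 × Cl: no H
  1 × N: 1 H
  1 × O: no H
  Total hydrogens = 16.
Molecular formula: C13H16ClNO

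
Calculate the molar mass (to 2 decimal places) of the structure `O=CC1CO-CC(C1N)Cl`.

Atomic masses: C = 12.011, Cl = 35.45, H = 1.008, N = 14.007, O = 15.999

Molecular formula: C6H10ClNO2.
M = 6×12.011 + 1×35.45 + 10×1.008 + 1×14.007 + 2×15.999 = 163.60 g/mol.

163.60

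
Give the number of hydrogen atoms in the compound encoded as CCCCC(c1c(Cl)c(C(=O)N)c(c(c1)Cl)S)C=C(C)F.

18

Hydrogens are implicit in SMILES; fill each atom to its normal valence:
  5 × C (aromatic): no H
  3 × C: 2 H each → 6
  2 × C: 3 H each → 6
  2 × C: 1 H each → 2
  2 × C: no H
  2 × Cl: no H
  1 × C (aromatic): 1 H
  1 × F: no H
  1 × N: 2 H
  1 × O: no H
  1 × S: 1 H
  Total hydrogens = 18.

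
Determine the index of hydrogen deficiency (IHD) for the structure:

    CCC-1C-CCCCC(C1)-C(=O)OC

Molecular formula from the SMILES: C12H22O2.
DoU = (2C + 2 + N − H − X)/2 = (2·12 + 2 + 0 − 22 − 0)/2 = 4/2 = 2.
(Structurally: 1 ring(s) + 1 π bond(s) = 2.)

2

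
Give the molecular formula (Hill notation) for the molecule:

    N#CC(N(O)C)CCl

C4H7ClN2O

Heavy atoms from the SMILES: 4 C, 1 Cl, 2 N, 1 O.
Implicit hydrogens by atom environment:
  2 × N: no H
  1 × C: 3 H
  1 × C: 2 H
  1 × C: 1 H
  1 × C: no H
  1 × Cl: no H
  1 × O: 1 H
  Total hydrogens = 7.
Molecular formula: C4H7ClN2O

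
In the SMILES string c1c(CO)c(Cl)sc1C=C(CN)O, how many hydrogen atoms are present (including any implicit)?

Hydrogens are implicit in SMILES; fill each atom to its normal valence:
  3 × C (aromatic): no H
  2 × C: 2 H each → 4
  2 × O: 1 H each → 2
  1 × C (aromatic): 1 H
  1 × C: 1 H
  1 × C: no H
  1 × Cl: no H
  1 × N: 2 H
  1 × S (aromatic): no H
  Total hydrogens = 10.

10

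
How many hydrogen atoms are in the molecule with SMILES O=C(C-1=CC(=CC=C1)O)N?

7

Hydrogens are implicit in SMILES; fill each atom to its normal valence:
  4 × C (aromatic): 1 H each → 4
  2 × C (aromatic): no H
  1 × C: no H
  1 × N: 2 H
  1 × O: 1 H
  1 × O: no H
  Total hydrogens = 7.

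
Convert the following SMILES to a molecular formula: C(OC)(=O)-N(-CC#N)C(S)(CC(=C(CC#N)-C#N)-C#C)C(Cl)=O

C14H11ClN4O3S

Heavy atoms from the SMILES: 14 C, 1 Cl, 4 N, 3 O, 1 S.
Implicit hydrogens by atom environment:
  9 × C: no H
  4 × N: no H
  3 × C: 2 H each → 6
  3 × O: no H
  1 × C: 3 H
  1 × C: 1 H
  1 × Cl: no H
  1 × S: 1 H
  Total hydrogens = 11.
Molecular formula: C14H11ClN4O3S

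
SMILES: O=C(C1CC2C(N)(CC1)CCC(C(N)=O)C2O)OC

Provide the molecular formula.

Heavy atoms from the SMILES: 13 C, 2 N, 4 O.
Implicit hydrogens by atom environment:
  5 × C: 2 H each → 10
  4 × C: 1 H each → 4
  3 × C: no H
  3 × O: no H
  2 × N: 2 H each → 4
  1 × C: 3 H
  1 × O: 1 H
  Total hydrogens = 22.
Molecular formula: C13H22N2O4

C13H22N2O4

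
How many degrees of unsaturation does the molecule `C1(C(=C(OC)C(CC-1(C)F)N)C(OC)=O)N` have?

Molecular formula from the SMILES: C10H17FN2O3.
DoU = (2C + 2 + N − H − X)/2 = (2·10 + 2 + 2 − 17 − 1)/2 = 6/2 = 3.
(Structurally: 1 ring(s) + 2 π bond(s) = 3.)

3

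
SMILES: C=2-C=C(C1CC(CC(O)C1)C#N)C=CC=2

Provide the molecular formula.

C13H15NO

Heavy atoms from the SMILES: 13 C, 1 N, 1 O.
Implicit hydrogens by atom environment:
  5 × C (aromatic): 1 H each → 5
  3 × C: 2 H each → 6
  3 × C: 1 H each → 3
  1 × C: no H
  1 × C (aromatic): no H
  1 × N: no H
  1 × O: 1 H
  Total hydrogens = 15.
Molecular formula: C13H15NO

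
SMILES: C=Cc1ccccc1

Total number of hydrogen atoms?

Hydrogens are implicit in SMILES; fill each atom to its normal valence:
  5 × C (aromatic): 1 H each → 5
  1 × C: 2 H
  1 × C: 1 H
  1 × C (aromatic): no H
  Total hydrogens = 8.

8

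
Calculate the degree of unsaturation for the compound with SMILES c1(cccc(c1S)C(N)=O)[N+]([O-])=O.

Molecular formula from the SMILES: C7H6N2O3S.
DoU = (2C + 2 + N − H − X)/2 = (2·7 + 2 + 2 − 6 − 0)/2 = 12/2 = 6.
(Structurally: 1 ring(s) + 5 π bond(s) = 6.)

6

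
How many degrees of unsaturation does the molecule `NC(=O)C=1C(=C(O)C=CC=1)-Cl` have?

Molecular formula from the SMILES: C7H6ClNO2.
DoU = (2C + 2 + N − H − X)/2 = (2·7 + 2 + 1 − 6 − 1)/2 = 10/2 = 5.
(Structurally: 1 ring(s) + 4 π bond(s) = 5.)

5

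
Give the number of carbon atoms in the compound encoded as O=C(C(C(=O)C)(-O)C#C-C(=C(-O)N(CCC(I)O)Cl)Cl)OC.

The symbol for carbon appears 12 times in the SMILES. (Cl is a single chlorine, not C + l.)

12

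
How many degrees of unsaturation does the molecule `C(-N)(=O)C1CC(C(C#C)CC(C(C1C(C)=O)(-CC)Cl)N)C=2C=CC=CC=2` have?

Molecular formula from the SMILES: C21H27ClN2O2.
DoU = (2C + 2 + N − H − X)/2 = (2·21 + 2 + 2 − 27 − 1)/2 = 18/2 = 9.
(Structurally: 2 ring(s) + 7 π bond(s) = 9.)

9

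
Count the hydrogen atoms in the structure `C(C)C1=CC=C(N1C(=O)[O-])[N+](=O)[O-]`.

Hydrogens are implicit in SMILES; fill each atom to its normal valence:
  2 × C (aromatic): 1 H each → 2
  2 × C (aromatic): no H
  2 × O: no H
  2 × O (charge -1): no H
  1 × C: 3 H
  1 × C: 2 H
  1 × C: no H
  1 × N (aromatic): no H
  1 × N (charge +1): no H
  Total hydrogens = 7.

7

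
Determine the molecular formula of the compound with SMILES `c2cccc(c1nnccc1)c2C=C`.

C12H10N2

Heavy atoms from the SMILES: 12 C, 2 N.
Implicit hydrogens by atom environment:
  7 × C (aromatic): 1 H each → 7
  3 × C (aromatic): no H
  2 × N (aromatic): no H
  1 × C: 2 H
  1 × C: 1 H
  Total hydrogens = 10.
Molecular formula: C12H10N2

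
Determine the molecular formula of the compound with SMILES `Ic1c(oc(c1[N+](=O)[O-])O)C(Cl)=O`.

C5HClINO5

Heavy atoms from the SMILES: 5 C, 1 Cl, 1 I, 1 N, 5 O.
Implicit hydrogens by atom environment:
  4 × C (aromatic): no H
  2 × O: no H
  1 × C: no H
  1 × Cl: no H
  1 × I: no H
  1 × N (charge +1): no H
  1 × O: 1 H
  1 × O (aromatic): no H
  1 × O (charge -1): no H
  Total hydrogens = 1.
Molecular formula: C5HClINO5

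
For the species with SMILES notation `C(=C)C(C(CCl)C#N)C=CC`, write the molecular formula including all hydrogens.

Heavy atoms from the SMILES: 9 C, 1 Cl, 1 N.
Implicit hydrogens by atom environment:
  5 × C: 1 H each → 5
  2 × C: 2 H each → 4
  1 × C: 3 H
  1 × C: no H
  1 × Cl: no H
  1 × N: no H
  Total hydrogens = 12.
Molecular formula: C9H12ClN

C9H12ClN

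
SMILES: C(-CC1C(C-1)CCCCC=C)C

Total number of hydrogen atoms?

Hydrogens are implicit in SMILES; fill each atom to its normal valence:
  8 × C: 2 H each → 16
  3 × C: 1 H each → 3
  1 × C: 3 H
  Total hydrogens = 22.

22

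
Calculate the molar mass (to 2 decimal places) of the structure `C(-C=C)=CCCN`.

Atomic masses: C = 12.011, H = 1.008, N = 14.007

97.16

Molecular formula: C6H11N.
M = 6×12.011 + 11×1.008 + 1×14.007 = 97.16 g/mol.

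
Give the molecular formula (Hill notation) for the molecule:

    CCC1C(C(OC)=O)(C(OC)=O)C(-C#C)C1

Heavy atoms from the SMILES: 12 C, 4 O.
Implicit hydrogens by atom environment:
  4 × C: no H
  4 × O: no H
  3 × C: 3 H each → 9
  3 × C: 1 H each → 3
  2 × C: 2 H each → 4
  Total hydrogens = 16.
Molecular formula: C12H16O4

C12H16O4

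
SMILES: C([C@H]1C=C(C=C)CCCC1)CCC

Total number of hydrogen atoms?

22

Hydrogens are implicit in SMILES; fill each atom to its normal valence:
  8 × C: 2 H each → 16
  3 × C: 1 H each → 3
  1 × C: 3 H
  1 × C: no H
  Total hydrogens = 22.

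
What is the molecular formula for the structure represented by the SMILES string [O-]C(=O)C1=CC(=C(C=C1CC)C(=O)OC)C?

C12H13O4-

Heavy atoms from the SMILES: 12 C, 4 O.
Implicit hydrogens by atom environment:
  4 × C (aromatic): no H
  3 × C: 3 H each → 9
  3 × O: no H
  2 × C (aromatic): 1 H each → 2
  2 × C: no H
  1 × C: 2 H
  1 × O (charge -1): no H
  Total hydrogens = 13.
Net charge -1.
Molecular formula: C12H13O4-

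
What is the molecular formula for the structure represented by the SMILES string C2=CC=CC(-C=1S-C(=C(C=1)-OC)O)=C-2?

Heavy atoms from the SMILES: 11 C, 2 O, 1 S.
Implicit hydrogens by atom environment:
  6 × C (aromatic): 1 H each → 6
  4 × C (aromatic): no H
  1 × C: 3 H
  1 × O: 1 H
  1 × O: no H
  1 × S (aromatic): no H
  Total hydrogens = 10.
Molecular formula: C11H10O2S

C11H10O2S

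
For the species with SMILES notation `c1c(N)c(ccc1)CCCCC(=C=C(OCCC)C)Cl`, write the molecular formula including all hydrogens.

Heavy atoms from the SMILES: 17 C, 1 Cl, 1 N, 1 O.
Implicit hydrogens by atom environment:
  6 × C: 2 H each → 12
  4 × C (aromatic): 1 H each → 4
  3 × C: no H
  2 × C: 3 H each → 6
  2 × C (aromatic): no H
  1 × Cl: no H
  1 × N: 2 H
  1 × O: no H
  Total hydrogens = 24.
Molecular formula: C17H24ClNO

C17H24ClNO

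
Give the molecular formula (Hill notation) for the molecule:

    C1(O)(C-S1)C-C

Heavy atoms from the SMILES: 4 C, 1 O, 1 S.
Implicit hydrogens by atom environment:
  2 × C: 2 H each → 4
  1 × C: 3 H
  1 × C: no H
  1 × O: 1 H
  1 × S: no H
  Total hydrogens = 8.
Molecular formula: C4H8OS

C4H8OS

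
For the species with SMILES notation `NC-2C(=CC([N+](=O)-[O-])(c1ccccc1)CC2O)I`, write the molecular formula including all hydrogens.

Heavy atoms from the SMILES: 12 C, 1 I, 2 N, 3 O.
Implicit hydrogens by atom environment:
  5 × C (aromatic): 1 H each → 5
  3 × C: 1 H each → 3
  2 × C: no H
  1 × C: 2 H
  1 × C (aromatic): no H
  1 × I: no H
  1 × N: 2 H
  1 × N (charge +1): no H
  1 × O: 1 H
  1 × O: no H
  1 × O (charge -1): no H
  Total hydrogens = 13.
Molecular formula: C12H13IN2O3

C12H13IN2O3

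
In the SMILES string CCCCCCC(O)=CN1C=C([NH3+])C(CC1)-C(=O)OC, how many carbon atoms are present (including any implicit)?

15

The symbol for carbon appears 15 times in the SMILES.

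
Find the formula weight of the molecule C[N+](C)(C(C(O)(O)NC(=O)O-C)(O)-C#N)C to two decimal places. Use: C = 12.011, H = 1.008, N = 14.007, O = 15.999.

234.23

Molecular formula: C8H16N3O5+.
M = 8×12.011 + 16×1.008 + 3×14.007 + 5×15.999 = 234.23 g/mol.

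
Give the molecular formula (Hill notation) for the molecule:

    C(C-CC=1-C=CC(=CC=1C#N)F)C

Heavy atoms from the SMILES: 11 C, 1 F, 1 N.
Implicit hydrogens by atom environment:
  3 × C: 2 H each → 6
  3 × C (aromatic): 1 H each → 3
  3 × C (aromatic): no H
  1 × C: 3 H
  1 × C: no H
  1 × F: no H
  1 × N: no H
  Total hydrogens = 12.
Molecular formula: C11H12FN

C11H12FN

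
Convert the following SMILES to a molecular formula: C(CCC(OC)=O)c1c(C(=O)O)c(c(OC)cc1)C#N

C14H15NO5

Heavy atoms from the SMILES: 14 C, 1 N, 5 O.
Implicit hydrogens by atom environment:
  4 × C (aromatic): no H
  4 × O: no H
  3 × C: 2 H each → 6
  3 × C: no H
  2 × C: 3 H each → 6
  2 × C (aromatic): 1 H each → 2
  1 × N: no H
  1 × O: 1 H
  Total hydrogens = 15.
Molecular formula: C14H15NO5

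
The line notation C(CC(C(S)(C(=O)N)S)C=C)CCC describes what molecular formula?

C10H19NOS2

Heavy atoms from the SMILES: 10 C, 1 N, 1 O, 2 S.
Implicit hydrogens by atom environment:
  5 × C: 2 H each → 10
  2 × C: 1 H each → 2
  2 × C: no H
  2 × S: 1 H each → 2
  1 × C: 3 H
  1 × N: 2 H
  1 × O: no H
  Total hydrogens = 19.
Molecular formula: C10H19NOS2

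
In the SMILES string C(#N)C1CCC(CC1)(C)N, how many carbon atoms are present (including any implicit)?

The symbol for carbon appears 8 times in the SMILES.

8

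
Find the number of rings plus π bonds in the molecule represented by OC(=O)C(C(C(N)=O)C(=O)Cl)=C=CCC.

5

Molecular formula from the SMILES: C9H10ClNO4.
DoU = (2C + 2 + N − H − X)/2 = (2·9 + 2 + 1 − 10 − 1)/2 = 10/2 = 5.
(Structurally: 0 ring(s) + 5 π bond(s) = 5.)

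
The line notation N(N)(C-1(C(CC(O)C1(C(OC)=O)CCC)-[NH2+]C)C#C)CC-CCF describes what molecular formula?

C17H31FN3O3+

Heavy atoms from the SMILES: 17 C, 1 F, 3 N, 3 O.
Implicit hydrogens by atom environment:
  7 × C: 2 H each → 14
  4 × C: no H
  3 × C: 3 H each → 9
  3 × C: 1 H each → 3
  2 × O: no H
  1 × F: no H
  1 × N: 2 H
  1 × N (charge +1): 2 H
  1 × N: no H
  1 × O: 1 H
  Total hydrogens = 31.
Net charge +1.
Molecular formula: C17H31FN3O3+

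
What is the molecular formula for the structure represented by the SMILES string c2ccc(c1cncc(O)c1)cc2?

C11H9NO

Heavy atoms from the SMILES: 11 C, 1 N, 1 O.
Implicit hydrogens by atom environment:
  8 × C (aromatic): 1 H each → 8
  3 × C (aromatic): no H
  1 × N (aromatic): no H
  1 × O: 1 H
  Total hydrogens = 9.
Molecular formula: C11H9NO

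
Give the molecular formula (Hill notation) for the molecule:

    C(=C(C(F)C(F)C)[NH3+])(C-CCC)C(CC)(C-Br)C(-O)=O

Heavy atoms from the SMILES: 1 Br, 14 C, 2 F, 1 N, 2 O.
Implicit hydrogens by atom environment:
  5 × C: 2 H each → 10
  4 × C: no H
  3 × C: 3 H each → 9
  2 × C: 1 H each → 2
  2 × F: no H
  1 × Br: no H
  1 × N (charge +1): 3 H
  1 × O: 1 H
  1 × O: no H
  Total hydrogens = 25.
Net charge +1.
Molecular formula: C14H25BrF2NO2+

C14H25BrF2NO2+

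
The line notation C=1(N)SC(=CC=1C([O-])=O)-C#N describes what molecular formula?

Heavy atoms from the SMILES: 6 C, 2 N, 2 O, 1 S.
Implicit hydrogens by atom environment:
  3 × C (aromatic): no H
  2 × C: no H
  1 × C (aromatic): 1 H
  1 × N: 2 H
  1 × N: no H
  1 × O: no H
  1 × O (charge -1): no H
  1 × S (aromatic): no H
  Total hydrogens = 3.
Net charge -1.
Molecular formula: C6H3N2O2S-

C6H3N2O2S-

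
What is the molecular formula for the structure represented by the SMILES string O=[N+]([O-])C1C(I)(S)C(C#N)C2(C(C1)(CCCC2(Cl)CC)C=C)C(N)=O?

Heavy atoms from the SMILES: 16 C, 1 Cl, 1 I, 3 N, 3 O, 1 S.
Implicit hydrogens by atom environment:
  6 × C: 2 H each → 12
  6 × C: no H
  3 × C: 1 H each → 3
  2 × O: no H
  1 × C: 3 H
  1 × Cl: no H
  1 × I: no H
  1 × N: 2 H
  1 × N (charge +1): no H
  1 × N: no H
  1 × O (charge -1): no H
  1 × S: 1 H
  Total hydrogens = 21.
Molecular formula: C16H21ClIN3O3S

C16H21ClIN3O3S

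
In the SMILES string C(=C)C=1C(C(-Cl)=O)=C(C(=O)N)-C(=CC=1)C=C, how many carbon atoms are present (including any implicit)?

The symbol for carbon appears 12 times in the SMILES. (Cl is a single chlorine, not C + l.)

12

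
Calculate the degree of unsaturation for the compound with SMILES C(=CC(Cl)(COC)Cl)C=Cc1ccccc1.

Molecular formula from the SMILES: C13H14Cl2O.
DoU = (2C + 2 + N − H − X)/2 = (2·13 + 2 + 0 − 14 − 2)/2 = 12/2 = 6.
(Structurally: 1 ring(s) + 5 π bond(s) = 6.)

6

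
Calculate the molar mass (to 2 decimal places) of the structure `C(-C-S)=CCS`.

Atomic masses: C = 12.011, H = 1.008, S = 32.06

Molecular formula: C4H8S2.
M = 4×12.011 + 8×1.008 + 2×32.06 = 120.23 g/mol.

120.23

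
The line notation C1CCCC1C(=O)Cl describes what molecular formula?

Heavy atoms from the SMILES: 6 C, 1 Cl, 1 O.
Implicit hydrogens by atom environment:
  4 × C: 2 H each → 8
  1 × C: 1 H
  1 × C: no H
  1 × Cl: no H
  1 × O: no H
  Total hydrogens = 9.
Molecular formula: C6H9ClO

C6H9ClO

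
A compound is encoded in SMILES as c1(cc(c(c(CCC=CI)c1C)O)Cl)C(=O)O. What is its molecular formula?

Heavy atoms from the SMILES: 12 C, 1 Cl, 1 I, 3 O.
Implicit hydrogens by atom environment:
  5 × C (aromatic): no H
  2 × C: 2 H each → 4
  2 × C: 1 H each → 2
  2 × O: 1 H each → 2
  1 × C: 3 H
  1 × C (aromatic): 1 H
  1 × C: no H
  1 × Cl: no H
  1 × I: no H
  1 × O: no H
  Total hydrogens = 12.
Molecular formula: C12H12ClIO3

C12H12ClIO3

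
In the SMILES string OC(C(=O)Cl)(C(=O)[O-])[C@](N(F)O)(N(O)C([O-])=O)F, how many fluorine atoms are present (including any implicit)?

The symbol for fluorine appears 2 times in the SMILES.

2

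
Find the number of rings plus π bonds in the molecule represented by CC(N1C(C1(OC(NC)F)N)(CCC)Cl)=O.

Molecular formula from the SMILES: C9H17ClFN3O2.
DoU = (2C + 2 + N − H − X)/2 = (2·9 + 2 + 3 − 17 − 2)/2 = 4/2 = 2.
(Structurally: 1 ring(s) + 1 π bond(s) = 2.)

2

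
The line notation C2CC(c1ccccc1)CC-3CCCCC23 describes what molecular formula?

Heavy atoms from the SMILES: 16 C.
Implicit hydrogens by atom environment:
  7 × C: 2 H each → 14
  5 × C (aromatic): 1 H each → 5
  3 × C: 1 H each → 3
  1 × C (aromatic): no H
  Total hydrogens = 22.
Molecular formula: C16H22

C16H22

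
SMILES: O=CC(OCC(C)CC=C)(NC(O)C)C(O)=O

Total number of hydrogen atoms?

19

Hydrogens are implicit in SMILES; fill each atom to its normal valence:
  4 × C: 1 H each → 4
  3 × C: 2 H each → 6
  3 × O: no H
  2 × C: 3 H each → 6
  2 × C: no H
  2 × O: 1 H each → 2
  1 × N: 1 H
  Total hydrogens = 19.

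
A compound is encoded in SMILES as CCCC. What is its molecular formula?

Heavy atoms from the SMILES: 4 C.
Implicit hydrogens by atom environment:
  2 × C: 3 H each → 6
  2 × C: 2 H each → 4
  Total hydrogens = 10.
Molecular formula: C4H10

C4H10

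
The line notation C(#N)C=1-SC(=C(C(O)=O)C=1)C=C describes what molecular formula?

C8H5NO2S

Heavy atoms from the SMILES: 8 C, 1 N, 2 O, 1 S.
Implicit hydrogens by atom environment:
  3 × C (aromatic): no H
  2 × C: no H
  1 × C: 2 H
  1 × C (aromatic): 1 H
  1 × C: 1 H
  1 × N: no H
  1 × O: 1 H
  1 × O: no H
  1 × S (aromatic): no H
  Total hydrogens = 5.
Molecular formula: C8H5NO2S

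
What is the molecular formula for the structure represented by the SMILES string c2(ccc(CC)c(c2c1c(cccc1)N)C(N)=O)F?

Heavy atoms from the SMILES: 15 C, 1 F, 2 N, 1 O.
Implicit hydrogens by atom environment:
  6 × C (aromatic): 1 H each → 6
  6 × C (aromatic): no H
  2 × N: 2 H each → 4
  1 × C: 3 H
  1 × C: 2 H
  1 × C: no H
  1 × F: no H
  1 × O: no H
  Total hydrogens = 15.
Molecular formula: C15H15FN2O

C15H15FN2O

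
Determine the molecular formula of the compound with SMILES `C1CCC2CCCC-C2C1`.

Heavy atoms from the SMILES: 10 C.
Implicit hydrogens by atom environment:
  8 × C: 2 H each → 16
  2 × C: 1 H each → 2
  Total hydrogens = 18.
Molecular formula: C10H18

C10H18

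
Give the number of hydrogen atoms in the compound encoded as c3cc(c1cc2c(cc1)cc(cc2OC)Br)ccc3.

Hydrogens are implicit in SMILES; fill each atom to its normal valence:
  10 × C (aromatic): 1 H each → 10
  6 × C (aromatic): no H
  1 × Br: no H
  1 × C: 3 H
  1 × O: no H
  Total hydrogens = 13.

13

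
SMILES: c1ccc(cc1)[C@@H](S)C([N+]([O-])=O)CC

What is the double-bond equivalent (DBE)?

Molecular formula from the SMILES: C10H13NO2S.
DoU = (2C + 2 + N − H − X)/2 = (2·10 + 2 + 1 − 13 − 0)/2 = 10/2 = 5.
(Structurally: 1 ring(s) + 4 π bond(s) = 5.)

5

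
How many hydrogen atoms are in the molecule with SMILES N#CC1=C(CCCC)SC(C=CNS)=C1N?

Hydrogens are implicit in SMILES; fill each atom to its normal valence:
  4 × C (aromatic): no H
  3 × C: 2 H each → 6
  2 × C: 1 H each → 2
  1 × C: 3 H
  1 × C: no H
  1 × N: 2 H
  1 × N: 1 H
  1 × N: no H
  1 × S: 1 H
  1 × S (aromatic): no H
  Total hydrogens = 15.

15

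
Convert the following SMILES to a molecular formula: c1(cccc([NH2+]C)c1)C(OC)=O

C9H12NO2+

Heavy atoms from the SMILES: 9 C, 1 N, 2 O.
Implicit hydrogens by atom environment:
  4 × C (aromatic): 1 H each → 4
  2 × C: 3 H each → 6
  2 × C (aromatic): no H
  2 × O: no H
  1 × C: no H
  1 × N (charge +1): 2 H
  Total hydrogens = 12.
Net charge +1.
Molecular formula: C9H12NO2+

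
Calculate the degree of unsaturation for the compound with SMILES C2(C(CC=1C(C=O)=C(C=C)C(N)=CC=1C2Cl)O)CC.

7

Molecular formula from the SMILES: C15H18ClNO2.
DoU = (2C + 2 + N − H − X)/2 = (2·15 + 2 + 1 − 18 − 1)/2 = 14/2 = 7.
(Structurally: 2 ring(s) + 5 π bond(s) = 7.)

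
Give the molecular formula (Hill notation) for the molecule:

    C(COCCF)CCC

Heavy atoms from the SMILES: 7 C, 1 F, 1 O.
Implicit hydrogens by atom environment:
  6 × C: 2 H each → 12
  1 × C: 3 H
  1 × F: no H
  1 × O: no H
  Total hydrogens = 15.
Molecular formula: C7H15FO

C7H15FO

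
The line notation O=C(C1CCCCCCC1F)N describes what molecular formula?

C9H16FNO

Heavy atoms from the SMILES: 9 C, 1 F, 1 N, 1 O.
Implicit hydrogens by atom environment:
  6 × C: 2 H each → 12
  2 × C: 1 H each → 2
  1 × C: no H
  1 × F: no H
  1 × N: 2 H
  1 × O: no H
  Total hydrogens = 16.
Molecular formula: C9H16FNO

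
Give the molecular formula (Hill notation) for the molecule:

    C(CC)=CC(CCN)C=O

Heavy atoms from the SMILES: 8 C, 1 N, 1 O.
Implicit hydrogens by atom environment:
  4 × C: 1 H each → 4
  3 × C: 2 H each → 6
  1 × C: 3 H
  1 × N: 2 H
  1 × O: no H
  Total hydrogens = 15.
Molecular formula: C8H15NO

C8H15NO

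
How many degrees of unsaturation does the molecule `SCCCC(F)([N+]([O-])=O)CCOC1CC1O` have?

Molecular formula from the SMILES: C9H16FNO4S.
DoU = (2C + 2 + N − H − X)/2 = (2·9 + 2 + 1 − 16 − 1)/2 = 4/2 = 2.
(Structurally: 1 ring(s) + 1 π bond(s) = 2.)

2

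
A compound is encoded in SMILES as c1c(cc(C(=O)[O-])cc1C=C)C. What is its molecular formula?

Heavy atoms from the SMILES: 10 C, 2 O.
Implicit hydrogens by atom environment:
  3 × C (aromatic): 1 H each → 3
  3 × C (aromatic): no H
  1 × C: 3 H
  1 × C: 2 H
  1 × C: 1 H
  1 × C: no H
  1 × O: no H
  1 × O (charge -1): no H
  Total hydrogens = 9.
Net charge -1.
Molecular formula: C10H9O2-

C10H9O2-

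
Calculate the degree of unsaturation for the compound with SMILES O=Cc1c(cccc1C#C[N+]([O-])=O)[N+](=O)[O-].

Molecular formula from the SMILES: C9H4N2O5.
DoU = (2C + 2 + N − H − X)/2 = (2·9 + 2 + 2 − 4 − 0)/2 = 18/2 = 9.
(Structurally: 1 ring(s) + 8 π bond(s) = 9.)

9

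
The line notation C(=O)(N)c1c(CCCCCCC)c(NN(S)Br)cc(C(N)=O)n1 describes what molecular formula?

Heavy atoms from the SMILES: 1 Br, 14 C, 5 N, 2 O, 1 S.
Implicit hydrogens by atom environment:
  6 × C: 2 H each → 12
  4 × C (aromatic): no H
  2 × C: no H
  2 × N: 2 H each → 4
  2 × O: no H
  1 × Br: no H
  1 × C: 3 H
  1 × C (aromatic): 1 H
  1 × N: 1 H
  1 × N (aromatic): no H
  1 × N: no H
  1 × S: 1 H
  Total hydrogens = 22.
Molecular formula: C14H22BrN5O2S

C14H22BrN5O2S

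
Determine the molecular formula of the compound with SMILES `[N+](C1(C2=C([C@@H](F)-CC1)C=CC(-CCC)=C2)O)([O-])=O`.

Heavy atoms from the SMILES: 13 C, 1 F, 1 N, 3 O.
Implicit hydrogens by atom environment:
  4 × C: 2 H each → 8
  3 × C (aromatic): 1 H each → 3
  3 × C (aromatic): no H
  1 × C: 3 H
  1 × C: 1 H
  1 × C: no H
  1 × F: no H
  1 × N (charge +1): no H
  1 × O: 1 H
  1 × O: no H
  1 × O (charge -1): no H
  Total hydrogens = 16.
Molecular formula: C13H16FNO3

C13H16FNO3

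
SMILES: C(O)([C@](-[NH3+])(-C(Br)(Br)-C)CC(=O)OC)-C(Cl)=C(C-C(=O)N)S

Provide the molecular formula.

C11H18Br2ClN2O4S+

Heavy atoms from the SMILES: 2 Br, 11 C, 1 Cl, 2 N, 4 O, 1 S.
Implicit hydrogens by atom environment:
  6 × C: no H
  3 × O: no H
  2 × Br: no H
  2 × C: 3 H each → 6
  2 × C: 2 H each → 4
  1 × C: 1 H
  1 × Cl: no H
  1 × N (charge +1): 3 H
  1 × N: 2 H
  1 × O: 1 H
  1 × S: 1 H
  Total hydrogens = 18.
Net charge +1.
Molecular formula: C11H18Br2ClN2O4S+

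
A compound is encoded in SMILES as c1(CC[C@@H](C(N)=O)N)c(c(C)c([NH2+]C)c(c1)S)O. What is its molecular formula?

C12H20N3O2S+

Heavy atoms from the SMILES: 12 C, 3 N, 2 O, 1 S.
Implicit hydrogens by atom environment:
  5 × C (aromatic): no H
  2 × C: 3 H each → 6
  2 × C: 2 H each → 4
  2 × N: 2 H each → 4
  1 × C (aromatic): 1 H
  1 × C: 1 H
  1 × C: no H
  1 × N (charge +1): 2 H
  1 × O: 1 H
  1 × O: no H
  1 × S: 1 H
  Total hydrogens = 20.
Net charge +1.
Molecular formula: C12H20N3O2S+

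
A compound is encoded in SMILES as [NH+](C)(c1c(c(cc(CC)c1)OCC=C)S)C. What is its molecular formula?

Heavy atoms from the SMILES: 13 C, 1 N, 1 O, 1 S.
Implicit hydrogens by atom environment:
  4 × C (aromatic): no H
  3 × C: 3 H each → 9
  3 × C: 2 H each → 6
  2 × C (aromatic): 1 H each → 2
  1 × C: 1 H
  1 × N (charge +1): 1 H
  1 × O: no H
  1 × S: 1 H
  Total hydrogens = 20.
Net charge +1.
Molecular formula: C13H20NOS+

C13H20NOS+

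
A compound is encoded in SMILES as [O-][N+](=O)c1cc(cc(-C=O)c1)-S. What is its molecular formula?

C7H5NO3S

Heavy atoms from the SMILES: 7 C, 1 N, 3 O, 1 S.
Implicit hydrogens by atom environment:
  3 × C (aromatic): 1 H each → 3
  3 × C (aromatic): no H
  2 × O: no H
  1 × C: 1 H
  1 × N (charge +1): no H
  1 × O (charge -1): no H
  1 × S: 1 H
  Total hydrogens = 5.
Molecular formula: C7H5NO3S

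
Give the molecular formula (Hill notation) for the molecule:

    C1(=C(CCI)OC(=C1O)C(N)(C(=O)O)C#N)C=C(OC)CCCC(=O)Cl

Heavy atoms from the SMILES: 16 C, 1 Cl, 1 I, 2 N, 6 O.
Implicit hydrogens by atom environment:
  5 × C: 2 H each → 10
  5 × C: no H
  4 × C (aromatic): no H
  3 × O: no H
  2 × O: 1 H each → 2
  1 × C: 3 H
  1 × C: 1 H
  1 × Cl: no H
  1 × I: no H
  1 × N: 2 H
  1 × N: no H
  1 × O (aromatic): no H
  Total hydrogens = 18.
Molecular formula: C16H18ClIN2O6

C16H18ClIN2O6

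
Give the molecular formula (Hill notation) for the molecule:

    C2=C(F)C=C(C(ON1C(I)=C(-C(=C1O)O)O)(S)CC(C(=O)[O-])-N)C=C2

Heavy atoms from the SMILES: 14 C, 1 F, 1 I, 2 N, 6 O, 1 S.
Implicit hydrogens by atom environment:
  6 × C (aromatic): no H
  4 × C (aromatic): 1 H each → 4
  3 × O: 1 H each → 3
  2 × C: no H
  2 × O: no H
  1 × C: 2 H
  1 × C: 1 H
  1 × F: no H
  1 × I: no H
  1 × N: 2 H
  1 × N (aromatic): no H
  1 × O (charge -1): no H
  1 × S: 1 H
  Total hydrogens = 13.
Net charge -1.
Molecular formula: C14H13FIN2O6S-

C14H13FIN2O6S-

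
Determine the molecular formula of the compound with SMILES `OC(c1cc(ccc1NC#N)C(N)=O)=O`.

Heavy atoms from the SMILES: 9 C, 3 N, 3 O.
Implicit hydrogens by atom environment:
  3 × C (aromatic): 1 H each → 3
  3 × C (aromatic): no H
  3 × C: no H
  2 × O: no H
  1 × N: 2 H
  1 × N: 1 H
  1 × N: no H
  1 × O: 1 H
  Total hydrogens = 7.
Molecular formula: C9H7N3O3

C9H7N3O3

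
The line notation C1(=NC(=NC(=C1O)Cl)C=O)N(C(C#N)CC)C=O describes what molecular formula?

Heavy atoms from the SMILES: 10 C, 1 Cl, 4 N, 3 O.
Implicit hydrogens by atom environment:
  4 × C (aromatic): no H
  3 × C: 1 H each → 3
  2 × N (aromatic): no H
  2 × N: no H
  2 × O: no H
  1 × C: 3 H
  1 × C: 2 H
  1 × C: no H
  1 × Cl: no H
  1 × O: 1 H
  Total hydrogens = 9.
Molecular formula: C10H9ClN4O3

C10H9ClN4O3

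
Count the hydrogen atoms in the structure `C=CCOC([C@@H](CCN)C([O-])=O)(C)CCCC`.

24

Hydrogens are implicit in SMILES; fill each atom to its normal valence:
  7 × C: 2 H each → 14
  2 × C: 3 H each → 6
  2 × C: 1 H each → 2
  2 × C: no H
  2 × O: no H
  1 × N: 2 H
  1 × O (charge -1): no H
  Total hydrogens = 24.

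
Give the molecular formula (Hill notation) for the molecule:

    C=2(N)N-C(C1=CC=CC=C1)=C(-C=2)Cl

Heavy atoms from the SMILES: 10 C, 1 Cl, 2 N.
Implicit hydrogens by atom environment:
  6 × C (aromatic): 1 H each → 6
  4 × C (aromatic): no H
  1 × Cl: no H
  1 × N: 2 H
  1 × N (aromatic): 1 H
  Total hydrogens = 9.
Molecular formula: C10H9ClN2

C10H9ClN2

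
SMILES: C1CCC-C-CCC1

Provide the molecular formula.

Heavy atoms from the SMILES: 8 C.
Implicit hydrogens by atom environment:
  8 × C: 2 H each → 16
  Total hydrogens = 16.
Molecular formula: C8H16

C8H16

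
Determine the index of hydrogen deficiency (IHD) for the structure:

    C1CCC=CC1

Molecular formula from the SMILES: C6H10.
DoU = (2C + 2 + N − H − X)/2 = (2·6 + 2 + 0 − 10 − 0)/2 = 4/2 = 2.
(Structurally: 1 ring(s) + 1 π bond(s) = 2.)

2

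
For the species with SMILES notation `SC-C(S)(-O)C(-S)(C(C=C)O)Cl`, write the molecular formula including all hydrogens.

Heavy atoms from the SMILES: 6 C, 1 Cl, 2 O, 3 S.
Implicit hydrogens by atom environment:
  3 × S: 1 H each → 3
  2 × C: 2 H each → 4
  2 × C: 1 H each → 2
  2 × C: no H
  2 × O: 1 H each → 2
  1 × Cl: no H
  Total hydrogens = 11.
Molecular formula: C6H11ClO2S3

C6H11ClO2S3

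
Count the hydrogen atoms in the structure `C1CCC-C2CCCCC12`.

18

Hydrogens are implicit in SMILES; fill each atom to its normal valence:
  8 × C: 2 H each → 16
  2 × C: 1 H each → 2
  Total hydrogens = 18.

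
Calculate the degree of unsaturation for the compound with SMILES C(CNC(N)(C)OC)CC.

0

Molecular formula from the SMILES: C7H18N2O.
DoU = (2C + 2 + N − H − X)/2 = (2·7 + 2 + 2 − 18 − 0)/2 = 0/2 = 0.
(Structurally: 0 ring(s) + 0 π bond(s) = 0.)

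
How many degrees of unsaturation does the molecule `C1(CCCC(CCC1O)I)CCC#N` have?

3

Molecular formula from the SMILES: C11H18INO.
DoU = (2C + 2 + N − H − X)/2 = (2·11 + 2 + 1 − 18 − 1)/2 = 6/2 = 3.
(Structurally: 1 ring(s) + 2 π bond(s) = 3.)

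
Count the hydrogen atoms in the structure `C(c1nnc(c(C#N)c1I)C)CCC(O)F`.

Hydrogens are implicit in SMILES; fill each atom to its normal valence:
  4 × C (aromatic): no H
  3 × C: 2 H each → 6
  2 × N (aromatic): no H
  1 × C: 3 H
  1 × C: 1 H
  1 × C: no H
  1 × F: no H
  1 × I: no H
  1 × N: no H
  1 × O: 1 H
  Total hydrogens = 11.

11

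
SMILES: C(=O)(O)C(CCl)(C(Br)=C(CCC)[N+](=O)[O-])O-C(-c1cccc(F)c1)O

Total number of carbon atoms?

15

The symbol for carbon appears 15 times in the SMILES. Lowercase c denotes aromatic carbon and counts toward C.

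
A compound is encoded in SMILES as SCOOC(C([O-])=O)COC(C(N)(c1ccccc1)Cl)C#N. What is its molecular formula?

Heavy atoms from the SMILES: 13 C, 1 Cl, 2 N, 5 O, 1 S.
Implicit hydrogens by atom environment:
  5 × C (aromatic): 1 H each → 5
  4 × O: no H
  3 × C: no H
  2 × C: 2 H each → 4
  2 × C: 1 H each → 2
  1 × C (aromatic): no H
  1 × Cl: no H
  1 × N: 2 H
  1 × N: no H
  1 × O (charge -1): no H
  1 × S: 1 H
  Total hydrogens = 14.
Net charge -1.
Molecular formula: C13H14ClN2O5S-

C13H14ClN2O5S-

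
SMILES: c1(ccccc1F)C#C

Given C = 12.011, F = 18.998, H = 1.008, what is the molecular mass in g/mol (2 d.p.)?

120.13

Molecular formula: C8H5F.
M = 8×12.011 + 1×18.998 + 5×1.008 = 120.13 g/mol.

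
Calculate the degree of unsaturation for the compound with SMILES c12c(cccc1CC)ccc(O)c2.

7

Molecular formula from the SMILES: C12H12O.
DoU = (2C + 2 + N − H − X)/2 = (2·12 + 2 + 0 − 12 − 0)/2 = 14/2 = 7.
(Structurally: 2 ring(s) + 5 π bond(s) = 7.)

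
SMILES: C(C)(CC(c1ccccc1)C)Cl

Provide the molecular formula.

C11H15Cl

Heavy atoms from the SMILES: 11 C, 1 Cl.
Implicit hydrogens by atom environment:
  5 × C (aromatic): 1 H each → 5
  2 × C: 3 H each → 6
  2 × C: 1 H each → 2
  1 × C: 2 H
  1 × C (aromatic): no H
  1 × Cl: no H
  Total hydrogens = 15.
Molecular formula: C11H15Cl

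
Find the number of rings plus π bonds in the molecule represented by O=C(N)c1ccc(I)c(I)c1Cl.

5

Molecular formula from the SMILES: C7H4ClI2NO.
DoU = (2C + 2 + N − H − X)/2 = (2·7 + 2 + 1 − 4 − 3)/2 = 10/2 = 5.
(Structurally: 1 ring(s) + 4 π bond(s) = 5.)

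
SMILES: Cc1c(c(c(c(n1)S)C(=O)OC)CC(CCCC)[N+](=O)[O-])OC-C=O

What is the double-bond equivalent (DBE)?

7

Molecular formula from the SMILES: C16H22N2O6S.
DoU = (2C + 2 + N − H − X)/2 = (2·16 + 2 + 2 − 22 − 0)/2 = 14/2 = 7.
(Structurally: 1 ring(s) + 6 π bond(s) = 7.)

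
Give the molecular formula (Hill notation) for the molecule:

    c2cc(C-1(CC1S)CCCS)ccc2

Heavy atoms from the SMILES: 12 C, 2 S.
Implicit hydrogens by atom environment:
  5 × C (aromatic): 1 H each → 5
  4 × C: 2 H each → 8
  2 × S: 1 H each → 2
  1 × C: 1 H
  1 × C: no H
  1 × C (aromatic): no H
  Total hydrogens = 16.
Molecular formula: C12H16S2

C12H16S2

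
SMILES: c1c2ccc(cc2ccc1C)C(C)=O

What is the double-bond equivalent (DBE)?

8

Molecular formula from the SMILES: C13H12O.
DoU = (2C + 2 + N − H − X)/2 = (2·13 + 2 + 0 − 12 − 0)/2 = 16/2 = 8.
(Structurally: 2 ring(s) + 6 π bond(s) = 8.)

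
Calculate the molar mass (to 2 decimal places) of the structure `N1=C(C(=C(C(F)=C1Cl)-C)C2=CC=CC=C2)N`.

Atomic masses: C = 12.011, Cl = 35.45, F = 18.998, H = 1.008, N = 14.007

Molecular formula: C12H10ClFN2.
M = 12×12.011 + 1×35.45 + 1×18.998 + 10×1.008 + 2×14.007 = 236.67 g/mol.

236.67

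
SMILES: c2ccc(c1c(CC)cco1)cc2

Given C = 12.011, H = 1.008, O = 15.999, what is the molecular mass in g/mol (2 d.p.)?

Molecular formula: C12H12O.
M = 12×12.011 + 12×1.008 + 1×15.999 = 172.23 g/mol.

172.23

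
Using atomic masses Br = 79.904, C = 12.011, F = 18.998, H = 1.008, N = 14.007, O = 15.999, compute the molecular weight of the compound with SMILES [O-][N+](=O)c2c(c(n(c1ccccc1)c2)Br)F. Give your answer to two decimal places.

285.07

Molecular formula: C10H6BrFN2O2.
M = 1×79.904 + 10×12.011 + 1×18.998 + 6×1.008 + 2×14.007 + 2×15.999 = 285.07 g/mol.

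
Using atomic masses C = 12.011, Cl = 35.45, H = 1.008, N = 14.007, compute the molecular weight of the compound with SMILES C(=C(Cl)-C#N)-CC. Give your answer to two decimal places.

Molecular formula: C5H6ClN.
M = 5×12.011 + 1×35.45 + 6×1.008 + 1×14.007 = 115.56 g/mol.

115.56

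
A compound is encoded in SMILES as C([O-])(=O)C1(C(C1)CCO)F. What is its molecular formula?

C6H8FO3-

Heavy atoms from the SMILES: 6 C, 1 F, 3 O.
Implicit hydrogens by atom environment:
  3 × C: 2 H each → 6
  2 × C: no H
  1 × C: 1 H
  1 × F: no H
  1 × O: 1 H
  1 × O: no H
  1 × O (charge -1): no H
  Total hydrogens = 8.
Net charge -1.
Molecular formula: C6H8FO3-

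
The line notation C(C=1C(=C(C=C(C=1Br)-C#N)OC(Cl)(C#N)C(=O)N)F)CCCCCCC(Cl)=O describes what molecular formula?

Heavy atoms from the SMILES: 1 Br, 18 C, 2 Cl, 1 F, 3 N, 3 O.
Implicit hydrogens by atom environment:
  7 × C: 2 H each → 14
  5 × C (aromatic): no H
  5 × C: no H
  3 × O: no H
  2 × Cl: no H
  2 × N: no H
  1 × Br: no H
  1 × C (aromatic): 1 H
  1 × F: no H
  1 × N: 2 H
  Total hydrogens = 17.
Molecular formula: C18H17BrCl2FN3O3

C18H17BrCl2FN3O3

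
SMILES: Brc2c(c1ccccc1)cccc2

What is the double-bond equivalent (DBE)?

8

Molecular formula from the SMILES: C12H9Br.
DoU = (2C + 2 + N − H − X)/2 = (2·12 + 2 + 0 − 9 − 1)/2 = 16/2 = 8.
(Structurally: 2 ring(s) + 6 π bond(s) = 8.)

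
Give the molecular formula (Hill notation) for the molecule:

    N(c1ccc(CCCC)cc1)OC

C11H17NO

Heavy atoms from the SMILES: 11 C, 1 N, 1 O.
Implicit hydrogens by atom environment:
  4 × C (aromatic): 1 H each → 4
  3 × C: 2 H each → 6
  2 × C: 3 H each → 6
  2 × C (aromatic): no H
  1 × N: 1 H
  1 × O: no H
  Total hydrogens = 17.
Molecular formula: C11H17NO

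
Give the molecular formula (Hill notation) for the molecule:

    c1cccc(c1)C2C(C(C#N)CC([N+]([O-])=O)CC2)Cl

Heavy atoms from the SMILES: 14 C, 1 Cl, 2 N, 2 O.
Implicit hydrogens by atom environment:
  5 × C (aromatic): 1 H each → 5
  4 × C: 1 H each → 4
  3 × C: 2 H each → 6
  1 × C: no H
  1 × C (aromatic): no H
  1 × Cl: no H
  1 × N (charge +1): no H
  1 × N: no H
  1 × O: no H
  1 × O (charge -1): no H
  Total hydrogens = 15.
Molecular formula: C14H15ClN2O2

C14H15ClN2O2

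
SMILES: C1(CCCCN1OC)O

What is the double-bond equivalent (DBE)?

Molecular formula from the SMILES: C6H13NO2.
DoU = (2C + 2 + N − H − X)/2 = (2·6 + 2 + 1 − 13 − 0)/2 = 2/2 = 1.
(Structurally: 1 ring(s) + 0 π bond(s) = 1.)

1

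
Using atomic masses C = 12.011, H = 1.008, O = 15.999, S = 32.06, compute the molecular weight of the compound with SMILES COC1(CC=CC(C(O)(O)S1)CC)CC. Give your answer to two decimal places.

232.34

Molecular formula: C11H20O3S.
M = 11×12.011 + 20×1.008 + 3×15.999 + 1×32.06 = 232.34 g/mol.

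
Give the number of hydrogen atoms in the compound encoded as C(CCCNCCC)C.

19

Hydrogens are implicit in SMILES; fill each atom to its normal valence:
  6 × C: 2 H each → 12
  2 × C: 3 H each → 6
  1 × N: 1 H
  Total hydrogens = 19.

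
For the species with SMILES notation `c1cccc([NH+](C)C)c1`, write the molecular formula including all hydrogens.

C8H12N+

Heavy atoms from the SMILES: 8 C, 1 N.
Implicit hydrogens by atom environment:
  5 × C (aromatic): 1 H each → 5
  2 × C: 3 H each → 6
  1 × C (aromatic): no H
  1 × N (charge +1): 1 H
  Total hydrogens = 12.
Net charge +1.
Molecular formula: C8H12N+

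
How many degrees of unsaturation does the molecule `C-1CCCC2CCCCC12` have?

Molecular formula from the SMILES: C10H18.
DoU = (2C + 2 + N − H − X)/2 = (2·10 + 2 + 0 − 18 − 0)/2 = 4/2 = 2.
(Structurally: 2 ring(s) + 0 π bond(s) = 2.)

2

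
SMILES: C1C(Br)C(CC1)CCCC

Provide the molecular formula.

Heavy atoms from the SMILES: 1 Br, 9 C.
Implicit hydrogens by atom environment:
  6 × C: 2 H each → 12
  2 × C: 1 H each → 2
  1 × Br: no H
  1 × C: 3 H
  Total hydrogens = 17.
Molecular formula: C9H17Br

C9H17Br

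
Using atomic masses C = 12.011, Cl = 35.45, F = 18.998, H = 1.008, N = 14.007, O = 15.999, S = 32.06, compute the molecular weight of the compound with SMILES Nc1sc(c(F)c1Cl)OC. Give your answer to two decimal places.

181.61

Molecular formula: C5H5ClFNOS.
M = 5×12.011 + 1×35.45 + 1×18.998 + 5×1.008 + 1×14.007 + 1×15.999 + 1×32.06 = 181.61 g/mol.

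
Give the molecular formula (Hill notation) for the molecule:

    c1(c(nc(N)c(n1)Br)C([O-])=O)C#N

Heavy atoms from the SMILES: 1 Br, 6 C, 4 N, 2 O.
Implicit hydrogens by atom environment:
  4 × C (aromatic): no H
  2 × C: no H
  2 × N (aromatic): no H
  1 × Br: no H
  1 × N: 2 H
  1 × N: no H
  1 × O: no H
  1 × O (charge -1): no H
  Total hydrogens = 2.
Net charge -1.
Molecular formula: C6H2BrN4O2-

C6H2BrN4O2-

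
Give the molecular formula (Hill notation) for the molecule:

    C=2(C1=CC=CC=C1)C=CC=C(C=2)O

C12H10O

Heavy atoms from the SMILES: 12 C, 1 O.
Implicit hydrogens by atom environment:
  9 × C (aromatic): 1 H each → 9
  3 × C (aromatic): no H
  1 × O: 1 H
  Total hydrogens = 10.
Molecular formula: C12H10O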